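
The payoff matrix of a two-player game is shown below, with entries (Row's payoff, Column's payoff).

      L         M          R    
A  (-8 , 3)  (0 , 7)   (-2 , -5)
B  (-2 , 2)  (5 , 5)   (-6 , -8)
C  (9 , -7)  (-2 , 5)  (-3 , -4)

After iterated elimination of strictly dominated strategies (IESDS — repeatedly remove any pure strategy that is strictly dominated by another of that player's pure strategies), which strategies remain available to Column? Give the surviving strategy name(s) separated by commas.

Column's strategy L is strictly dominated by M (A: 7>3, B: 5>2, C: 5>-7) and is removed.
Row's strategy C is strictly dominated by A (M: 0>-2, R: -2>-3) and is removed.
For Column, M strictly dominates R on the remaining rows (A: 7>-5, B: 5>-8); eliminate R.
For Row, B strictly dominates A on the remaining columns (M: 5>0); eliminate A.
Among the remaining strategies, none is strictly dominated by another pure strategy of the same player, so the elimination stops.
Surviving strategies — Row: {B}; Column: {M}.

M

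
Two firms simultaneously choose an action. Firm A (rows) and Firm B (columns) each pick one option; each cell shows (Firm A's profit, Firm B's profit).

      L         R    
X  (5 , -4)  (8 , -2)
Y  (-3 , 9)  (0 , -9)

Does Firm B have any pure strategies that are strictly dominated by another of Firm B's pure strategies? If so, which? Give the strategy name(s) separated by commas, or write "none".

none

L: no other strategy beats it everywhere (R at Y (9>-9)).
R is not dominated — it holds its own against L at X (-2>-4).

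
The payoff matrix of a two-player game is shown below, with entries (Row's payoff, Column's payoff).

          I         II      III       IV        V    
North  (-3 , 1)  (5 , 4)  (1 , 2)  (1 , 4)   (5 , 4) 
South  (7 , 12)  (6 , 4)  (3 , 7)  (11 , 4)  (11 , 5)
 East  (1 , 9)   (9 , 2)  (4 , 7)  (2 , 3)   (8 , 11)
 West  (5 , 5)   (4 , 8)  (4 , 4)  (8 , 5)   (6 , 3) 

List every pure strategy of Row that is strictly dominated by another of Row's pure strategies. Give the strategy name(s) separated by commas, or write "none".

North is strictly dominated by South (I: 7>-3, II: 6>5, III: 3>1, IV: 11>1, V: 11>5).
South: no other strategy beats it everywhere (North at I (7>-3); East at I (7>1); West at I (7>5)).
Nothing dominates East: North at I (1>-3); South at II (9>6); West at II (9>4).
Nothing dominates West: North at I (5>-3); South at III (4>3); East at I (5>1).

North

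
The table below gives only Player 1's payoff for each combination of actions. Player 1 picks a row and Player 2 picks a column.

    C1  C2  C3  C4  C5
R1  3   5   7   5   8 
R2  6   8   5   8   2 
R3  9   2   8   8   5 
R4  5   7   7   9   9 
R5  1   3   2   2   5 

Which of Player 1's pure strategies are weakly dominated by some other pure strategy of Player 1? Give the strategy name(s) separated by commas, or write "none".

R1: dominated, since R4 does at least as well everywhere (C1: 5>3, C2: 7>5, C3: 7=7, C4: 9>5, C5: 9>8).
R2 is not dominated — it holds its own against R1 at C1 (6>3); R3 at C2 (8>2); R4 at C1 (6>5); R5 at C1 (6>1).
R3 is not dominated — it holds its own against R1 at C1 (9>3); R2 at C1 (9>6); R4 at C1 (9>5); R5 at C1 (9>1).
R4 is not dominated — it holds its own against R1 at C1 (5>3); R2 at C3 (7>5); R3 at C2 (7>2); R5 at C1 (5>1).
R1 weakly dominates R5 — C1: 3>1, C2: 5>3, C3: 7>2, C4: 5>2, C5: 8>5.

R1, R5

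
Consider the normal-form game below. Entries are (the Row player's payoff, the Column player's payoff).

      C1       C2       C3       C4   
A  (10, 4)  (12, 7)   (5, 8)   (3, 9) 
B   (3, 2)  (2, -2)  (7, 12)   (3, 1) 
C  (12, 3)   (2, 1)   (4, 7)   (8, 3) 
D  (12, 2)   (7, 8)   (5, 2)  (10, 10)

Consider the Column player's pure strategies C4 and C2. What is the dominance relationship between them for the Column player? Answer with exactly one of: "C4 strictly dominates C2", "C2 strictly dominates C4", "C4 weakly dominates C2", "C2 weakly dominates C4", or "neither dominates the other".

Compare C4 to C2 across each opponent action: A: 9>7, B: 1>-2, C: 3>1, D: 10>8.
C4 gives a strictly higher payoff against each opponent action, so C4 strictly dominates C2.

C4 strictly dominates C2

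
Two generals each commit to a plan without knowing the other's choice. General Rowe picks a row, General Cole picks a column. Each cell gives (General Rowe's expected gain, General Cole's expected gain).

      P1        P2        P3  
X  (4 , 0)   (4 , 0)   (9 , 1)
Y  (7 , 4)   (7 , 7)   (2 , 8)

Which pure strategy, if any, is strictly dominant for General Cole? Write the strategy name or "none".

P3 vs P1: X: 1>0, Y: 8>4.
P3 vs P2: X: 1>0, Y: 8>7.
P3 strictly beats every other strategy against every opponent action, so it is strictly dominant.

P3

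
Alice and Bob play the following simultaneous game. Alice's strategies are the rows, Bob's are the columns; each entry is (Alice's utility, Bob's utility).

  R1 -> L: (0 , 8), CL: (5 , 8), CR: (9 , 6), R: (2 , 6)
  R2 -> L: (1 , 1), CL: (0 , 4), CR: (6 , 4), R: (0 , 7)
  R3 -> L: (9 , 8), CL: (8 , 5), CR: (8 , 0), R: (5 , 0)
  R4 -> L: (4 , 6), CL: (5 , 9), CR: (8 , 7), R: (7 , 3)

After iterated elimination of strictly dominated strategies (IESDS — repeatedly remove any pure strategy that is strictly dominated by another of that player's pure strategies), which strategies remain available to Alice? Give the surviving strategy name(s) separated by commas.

For Alice, R3 strictly dominates R2 on the remaining columns (L: 9>1, CL: 8>0, CR: 8>6, R: 5>0); eliminate R2.
For Bob, CL strictly dominates CR on the remaining rows (R1: 8>6, R3: 5>0, R4: 9>7); eliminate CR.
For Alice, R3 strictly dominates R1 on the remaining columns (L: 9>0, CL: 8>5, R: 5>2); eliminate R1.
Column R is eliminated: L beats it against every remaining row (R3: 8>0, R4: 6>3).
Row R4 is eliminated: R3 beats it against every remaining column (L: 9>4, CL: 8>5).
Bob's strategy CL is strictly dominated by L (R3: 8>5) and is removed.
Among the remaining strategies, none is strictly dominated by another pure strategy of the same player, so the elimination stops.
Surviving strategies — Alice: {R3}; Bob: {L}.

R3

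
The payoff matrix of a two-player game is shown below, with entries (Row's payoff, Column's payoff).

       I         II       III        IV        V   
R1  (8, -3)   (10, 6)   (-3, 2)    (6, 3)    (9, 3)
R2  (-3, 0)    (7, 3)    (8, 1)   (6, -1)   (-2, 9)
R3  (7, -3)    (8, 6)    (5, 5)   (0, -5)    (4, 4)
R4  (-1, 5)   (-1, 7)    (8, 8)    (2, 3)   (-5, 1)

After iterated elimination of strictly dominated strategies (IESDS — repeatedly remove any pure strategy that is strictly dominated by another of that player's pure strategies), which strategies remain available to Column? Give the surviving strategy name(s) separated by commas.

Column I is eliminated: II beats it against every remaining row (R1: 6>-3, R2: 3>0, R3: 6>-3, R4: 7>5).
For Column, II strictly dominates IV on the remaining rows (R1: 6>3, R2: 3>-1, R3: 6>-5, R4: 7>3); eliminate IV.
Among the remaining strategies, none is strictly dominated by another pure strategy of the same player, so the elimination stops.
Surviving strategies — Row: {R1, R2, R3, R4}; Column: {II, III, V}.

II, III, V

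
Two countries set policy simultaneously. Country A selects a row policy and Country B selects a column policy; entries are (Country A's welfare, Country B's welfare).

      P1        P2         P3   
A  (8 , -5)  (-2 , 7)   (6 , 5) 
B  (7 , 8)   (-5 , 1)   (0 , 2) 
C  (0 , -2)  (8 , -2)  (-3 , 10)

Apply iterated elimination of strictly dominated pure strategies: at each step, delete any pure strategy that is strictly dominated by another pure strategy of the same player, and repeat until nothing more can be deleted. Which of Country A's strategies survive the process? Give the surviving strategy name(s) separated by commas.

For Country A, A strictly dominates B on the remaining columns (P1: 8>7, P2: -2>-5, P3: 6>0); eliminate B.
For Country B, P3 strictly dominates P1 on the remaining rows (A: 5>-5, C: 10>-2); eliminate P1.
Among the remaining strategies, none is strictly dominated by another pure strategy of the same player, so the elimination stops.
Surviving strategies — Country A: {A, C}; Country B: {P2, P3}.

A, C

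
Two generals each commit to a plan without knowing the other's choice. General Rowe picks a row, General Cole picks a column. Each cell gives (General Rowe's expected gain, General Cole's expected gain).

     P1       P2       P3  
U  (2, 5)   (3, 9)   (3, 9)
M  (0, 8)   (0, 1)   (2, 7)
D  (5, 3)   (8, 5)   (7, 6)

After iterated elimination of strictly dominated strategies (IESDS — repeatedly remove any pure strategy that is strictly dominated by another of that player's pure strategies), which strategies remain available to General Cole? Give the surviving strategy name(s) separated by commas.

Row U is eliminated: D beats it against every remaining column (P1: 5>2, P2: 8>3, P3: 7>3).
For General Rowe, D strictly dominates M on the remaining columns (P1: 5>0, P2: 8>0, P3: 7>2); eliminate M.
General Cole's strategy P1 is strictly dominated by P2 (D: 5>3) and is removed.
For General Cole, P3 strictly dominates P2 on the remaining rows (D: 6>5); eliminate P2.
Among the remaining strategies, none is strictly dominated by another pure strategy of the same player, so the elimination stops.
Surviving strategies — General Rowe: {D}; General Cole: {P3}.

P3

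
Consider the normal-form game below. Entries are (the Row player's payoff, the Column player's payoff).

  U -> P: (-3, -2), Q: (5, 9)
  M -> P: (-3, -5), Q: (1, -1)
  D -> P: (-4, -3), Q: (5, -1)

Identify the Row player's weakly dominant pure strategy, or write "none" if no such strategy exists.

U

U vs M: P: -3=-3, Q: 5>1.
U vs D: P: -3>-4, Q: 5=5.
U is at least as good as every other strategy against every opponent action, so it is weakly dominant.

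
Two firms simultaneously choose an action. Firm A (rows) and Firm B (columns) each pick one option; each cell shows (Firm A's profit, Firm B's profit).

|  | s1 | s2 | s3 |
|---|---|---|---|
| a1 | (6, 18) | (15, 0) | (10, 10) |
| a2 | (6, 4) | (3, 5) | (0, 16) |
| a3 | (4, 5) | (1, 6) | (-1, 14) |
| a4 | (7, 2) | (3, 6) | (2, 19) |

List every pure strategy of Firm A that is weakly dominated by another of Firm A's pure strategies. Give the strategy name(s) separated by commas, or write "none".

Nothing dominates a1: a2 at s2 (15>3); a3 at s1 (6>4); a4 at s2 (15>3).
a1 weakly dominates a2 — s1: 6=6, s2: 15>3, s3: 10>0.
a3: dominated, since a1 does at least as well everywhere (s1: 6>4, s2: 15>1, s3: 10>-1).
a4 is not dominated — it holds its own against a1 at s1 (7>6); a2 at s1 (7>6); a3 at s1 (7>4).

a2, a3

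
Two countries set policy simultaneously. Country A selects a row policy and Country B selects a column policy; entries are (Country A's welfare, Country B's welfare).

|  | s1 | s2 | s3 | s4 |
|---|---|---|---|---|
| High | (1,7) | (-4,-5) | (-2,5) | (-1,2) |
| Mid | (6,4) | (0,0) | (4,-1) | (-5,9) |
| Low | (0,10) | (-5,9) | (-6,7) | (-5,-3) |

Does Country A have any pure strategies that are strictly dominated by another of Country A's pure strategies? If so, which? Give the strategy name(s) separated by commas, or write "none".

Low

Nothing dominates High: Mid at s4 (-1>-5); Low at s1 (1>0).
Nothing dominates Mid: High at s1 (6>1); Low at s1 (6>0).
Low is strictly dominated by High (s1: 1>0, s2: -4>-5, s3: -2>-6, s4: -1>-5).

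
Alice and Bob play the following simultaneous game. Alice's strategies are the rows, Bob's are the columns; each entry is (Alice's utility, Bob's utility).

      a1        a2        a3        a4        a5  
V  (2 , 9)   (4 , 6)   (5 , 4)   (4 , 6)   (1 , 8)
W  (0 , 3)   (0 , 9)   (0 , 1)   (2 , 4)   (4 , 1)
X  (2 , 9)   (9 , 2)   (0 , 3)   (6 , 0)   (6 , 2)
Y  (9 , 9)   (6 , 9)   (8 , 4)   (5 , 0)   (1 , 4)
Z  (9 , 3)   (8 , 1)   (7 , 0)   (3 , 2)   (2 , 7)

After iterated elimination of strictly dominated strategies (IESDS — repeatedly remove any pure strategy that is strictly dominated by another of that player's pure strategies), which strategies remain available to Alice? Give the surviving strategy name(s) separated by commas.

X, Y, Z

Column a3 is eliminated: a1 beats it against every remaining row (V: 9>4, W: 3>1, X: 9>3, Y: 9>4, Z: 3>0).
Alice's strategy W is strictly dominated by X (a1: 2>0, a2: 9>0, a4: 6>2, a5: 6>4) and is removed.
Bob's strategy a4 is strictly dominated by a1 (V: 9>6, X: 9>0, Y: 9>0, Z: 3>2) and is removed.
For Alice, Z strictly dominates V on the remaining columns (a1: 9>2, a2: 8>4, a5: 2>1); eliminate V.
Among the remaining strategies, none is strictly dominated by another pure strategy of the same player, so the elimination stops.
Surviving strategies — Alice: {X, Y, Z}; Bob: {a1, a2, a5}.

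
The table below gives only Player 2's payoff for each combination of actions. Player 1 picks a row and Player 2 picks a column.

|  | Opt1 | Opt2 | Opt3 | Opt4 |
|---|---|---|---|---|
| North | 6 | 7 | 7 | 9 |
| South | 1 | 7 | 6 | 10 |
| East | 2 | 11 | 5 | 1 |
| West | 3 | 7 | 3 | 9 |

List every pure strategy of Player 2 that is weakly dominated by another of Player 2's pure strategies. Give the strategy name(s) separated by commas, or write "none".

Opt1, Opt3

Opt1 is weakly dominated by Opt2 (North: 7>6, South: 7>1, East: 11>2, West: 7>3).
Opt2 is not dominated — it holds its own against Opt1 at North (7>6); Opt3 at South (7>6); Opt4 at East (11>1).
Opt3: dominated, since Opt2 does at least as well everywhere (North: 7=7, South: 7>6, East: 11>5, West: 7>3).
Opt4 is not dominated — it holds its own against Opt1 at North (9>6); Opt2 at North (9>7); Opt3 at North (9>7).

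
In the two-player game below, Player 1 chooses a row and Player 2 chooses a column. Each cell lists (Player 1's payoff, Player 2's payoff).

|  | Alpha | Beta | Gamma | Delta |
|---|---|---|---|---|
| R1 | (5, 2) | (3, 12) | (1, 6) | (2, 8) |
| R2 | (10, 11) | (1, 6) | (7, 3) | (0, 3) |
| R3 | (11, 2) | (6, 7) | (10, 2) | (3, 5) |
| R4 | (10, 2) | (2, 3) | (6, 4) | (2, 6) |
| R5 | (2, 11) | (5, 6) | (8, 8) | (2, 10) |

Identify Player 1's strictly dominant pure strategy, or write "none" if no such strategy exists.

R3

R3 vs R1: Alpha: 11>5, Beta: 6>3, Gamma: 10>1, Delta: 3>2.
R3 vs R2: Alpha: 11>10, Beta: 6>1, Gamma: 10>7, Delta: 3>0.
R3 vs R4: Alpha: 11>10, Beta: 6>2, Gamma: 10>6, Delta: 3>2.
R3 vs R5: Alpha: 11>2, Beta: 6>5, Gamma: 10>8, Delta: 3>2.
R3 strictly beats every other strategy against every opponent action, so it is strictly dominant.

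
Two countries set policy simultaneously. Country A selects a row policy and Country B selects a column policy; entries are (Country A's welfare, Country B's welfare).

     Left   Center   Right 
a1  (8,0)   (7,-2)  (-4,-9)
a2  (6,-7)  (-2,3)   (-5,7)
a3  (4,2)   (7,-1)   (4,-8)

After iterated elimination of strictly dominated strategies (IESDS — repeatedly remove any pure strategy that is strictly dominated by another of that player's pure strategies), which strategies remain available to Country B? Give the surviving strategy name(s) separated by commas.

Row a2 is eliminated: a1 beats it against every remaining column (Left: 8>6, Center: 7>-2, Right: -4>-5).
For Country B, Left strictly dominates Center on the remaining rows (a1: 0>-2, a3: 2>-1); eliminate Center.
For Country B, Left strictly dominates Right on the remaining rows (a1: 0>-9, a3: 2>-8); eliminate Right.
For Country A, a1 strictly dominates a3 on the remaining columns (Left: 8>4); eliminate a3.
Among the remaining strategies, none is strictly dominated by another pure strategy of the same player, so the elimination stops.
Surviving strategies — Country A: {a1}; Country B: {Left}.

Left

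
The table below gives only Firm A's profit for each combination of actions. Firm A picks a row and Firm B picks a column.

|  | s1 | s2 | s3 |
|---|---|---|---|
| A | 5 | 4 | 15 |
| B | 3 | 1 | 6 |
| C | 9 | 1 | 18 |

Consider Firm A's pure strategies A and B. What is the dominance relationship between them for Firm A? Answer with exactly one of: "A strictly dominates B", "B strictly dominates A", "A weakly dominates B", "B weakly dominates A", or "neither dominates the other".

Compare A to B across each opponent action: s1: 5>3, s2: 4>1, s3: 15>6.
A gives a strictly higher payoff against each opponent action, so A strictly dominates B.

A strictly dominates B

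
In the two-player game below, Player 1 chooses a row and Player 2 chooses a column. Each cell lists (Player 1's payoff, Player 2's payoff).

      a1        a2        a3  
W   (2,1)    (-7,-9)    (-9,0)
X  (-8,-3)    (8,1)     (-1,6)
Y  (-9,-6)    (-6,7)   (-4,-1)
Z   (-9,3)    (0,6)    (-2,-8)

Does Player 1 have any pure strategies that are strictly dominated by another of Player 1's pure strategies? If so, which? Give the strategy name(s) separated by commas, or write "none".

Y, Z

W is not dominated — it holds its own against X at a1 (2>-8); Y at a1 (2>-9); Z at a1 (2>-9).
X: no other strategy beats it everywhere (W at a2 (8>-7); Y at a1 (-8>-9); Z at a1 (-8>-9)).
Y is strictly dominated by X (a1: -8>-9, a2: 8>-6, a3: -1>-4).
Z: dominated, since X does at least as well everywhere (a1: -8>-9, a2: 8>0, a3: -1>-2).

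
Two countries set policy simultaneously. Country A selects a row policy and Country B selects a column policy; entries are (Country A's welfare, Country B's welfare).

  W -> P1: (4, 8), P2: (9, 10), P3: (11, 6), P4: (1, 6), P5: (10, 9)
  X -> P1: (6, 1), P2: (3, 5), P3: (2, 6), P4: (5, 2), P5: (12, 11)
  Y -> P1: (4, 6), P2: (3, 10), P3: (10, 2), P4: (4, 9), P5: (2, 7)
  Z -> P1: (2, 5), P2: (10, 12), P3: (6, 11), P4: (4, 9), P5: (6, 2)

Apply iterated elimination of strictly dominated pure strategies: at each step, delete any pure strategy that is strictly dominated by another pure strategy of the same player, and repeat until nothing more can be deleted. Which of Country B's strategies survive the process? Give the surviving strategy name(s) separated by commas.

P2, P3, P5

Country B's strategy P1 is strictly dominated by P2 (W: 10>8, X: 5>1, Y: 10>6, Z: 12>5) and is removed.
Country B's strategy P4 is strictly dominated by P2 (W: 10>6, X: 5>2, Y: 10>9, Z: 12>9) and is removed.
For Country A, W strictly dominates Y on the remaining columns (P2: 9>3, P3: 11>10, P5: 10>2); eliminate Y.
Among the remaining strategies, none is strictly dominated by another pure strategy of the same player, so the elimination stops.
Surviving strategies — Country A: {W, X, Z}; Country B: {P2, P3, P5}.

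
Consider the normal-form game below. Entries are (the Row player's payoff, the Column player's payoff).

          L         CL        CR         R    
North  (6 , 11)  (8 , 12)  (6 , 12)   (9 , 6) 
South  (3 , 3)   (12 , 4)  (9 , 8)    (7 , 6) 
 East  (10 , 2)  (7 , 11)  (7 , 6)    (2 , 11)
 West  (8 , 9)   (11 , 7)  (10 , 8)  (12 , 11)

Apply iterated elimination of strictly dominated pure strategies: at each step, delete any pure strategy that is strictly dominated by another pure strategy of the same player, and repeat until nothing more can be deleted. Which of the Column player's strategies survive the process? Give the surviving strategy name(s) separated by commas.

R

Row North is eliminated: West beats it against every remaining column (L: 8>6, CL: 11>8, CR: 10>6, R: 12>9).
The Column player's strategy L is strictly dominated by R (South: 6>3, East: 11>2, West: 11>9) and is removed.
For the Row player, South strictly dominates East on the remaining columns (CL: 12>7, CR: 9>7, R: 7>2); eliminate East.
For the Column player, CR strictly dominates CL on the remaining rows (South: 8>4, West: 8>7); eliminate CL.
For the Row player, West strictly dominates South on the remaining columns (CR: 10>9, R: 12>7); eliminate South.
The Column player's strategy CR is strictly dominated by R (West: 11>8) and is removed.
Among the remaining strategies, none is strictly dominated by another pure strategy of the same player, so the elimination stops.
Surviving strategies — the Row player: {West}; the Column player: {R}.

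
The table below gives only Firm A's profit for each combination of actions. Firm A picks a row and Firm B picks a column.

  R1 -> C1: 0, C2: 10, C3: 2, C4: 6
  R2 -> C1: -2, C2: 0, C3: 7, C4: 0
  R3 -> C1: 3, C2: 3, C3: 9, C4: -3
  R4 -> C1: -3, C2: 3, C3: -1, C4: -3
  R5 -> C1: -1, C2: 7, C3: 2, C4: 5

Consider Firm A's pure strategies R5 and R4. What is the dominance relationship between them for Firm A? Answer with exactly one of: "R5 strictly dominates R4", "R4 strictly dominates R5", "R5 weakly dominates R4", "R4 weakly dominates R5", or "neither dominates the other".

R5's payoffs vs R4's, by Firm B's action — C1: -1>-3, C2: 7>3, C3: 2>-1, C4: 5>-3.
R5 gives a strictly higher payoff against every action of Firm B, so R5 strictly dominates R4.

R5 strictly dominates R4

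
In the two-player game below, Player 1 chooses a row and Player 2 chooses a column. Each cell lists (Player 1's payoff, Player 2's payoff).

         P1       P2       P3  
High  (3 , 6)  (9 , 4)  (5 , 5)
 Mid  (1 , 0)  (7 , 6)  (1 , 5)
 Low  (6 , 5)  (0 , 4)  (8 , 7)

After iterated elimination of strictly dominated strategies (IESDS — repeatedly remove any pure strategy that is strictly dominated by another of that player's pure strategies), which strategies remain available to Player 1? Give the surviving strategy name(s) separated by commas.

Low

Player 1's strategy Mid is strictly dominated by High (P1: 3>1, P2: 9>7, P3: 5>1) and is removed.
Player 2's strategy P2 is strictly dominated by P1 (High: 6>4, Low: 5>4) and is removed.
Row High is eliminated: Low beats it against every remaining column (P1: 6>3, P3: 8>5).
Column P1 is eliminated: P3 beats it against every remaining row (Low: 7>5).
Among the remaining strategies, none is strictly dominated by another pure strategy of the same player, so the elimination stops.
Surviving strategies — Player 1: {Low}; Player 2: {P3}.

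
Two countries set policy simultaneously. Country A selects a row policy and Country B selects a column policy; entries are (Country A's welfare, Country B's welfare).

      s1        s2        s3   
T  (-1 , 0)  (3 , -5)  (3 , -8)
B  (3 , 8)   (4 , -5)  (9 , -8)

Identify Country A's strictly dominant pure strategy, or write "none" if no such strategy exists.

B

B vs T: s1: 3>-1, s2: 4>3, s3: 9>3.
B strictly beats every other strategy against every opponent action, so it is strictly dominant.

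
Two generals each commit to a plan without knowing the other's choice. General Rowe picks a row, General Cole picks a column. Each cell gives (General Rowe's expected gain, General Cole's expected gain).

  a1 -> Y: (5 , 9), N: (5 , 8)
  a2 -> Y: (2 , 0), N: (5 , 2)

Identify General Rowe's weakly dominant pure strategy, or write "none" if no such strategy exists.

a1 vs a2: Y: 5>2, N: 5=5.
a1 is at least as good as every other strategy against every opponent action, so it is weakly dominant.

a1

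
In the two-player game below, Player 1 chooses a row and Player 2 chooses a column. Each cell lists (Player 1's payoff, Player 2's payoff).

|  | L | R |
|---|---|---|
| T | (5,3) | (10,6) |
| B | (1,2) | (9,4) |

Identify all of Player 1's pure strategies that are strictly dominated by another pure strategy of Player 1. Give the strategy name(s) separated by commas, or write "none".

B

T is not dominated — it holds its own against B at L (5>1).
B is strictly dominated by T (L: 5>1, R: 10>9).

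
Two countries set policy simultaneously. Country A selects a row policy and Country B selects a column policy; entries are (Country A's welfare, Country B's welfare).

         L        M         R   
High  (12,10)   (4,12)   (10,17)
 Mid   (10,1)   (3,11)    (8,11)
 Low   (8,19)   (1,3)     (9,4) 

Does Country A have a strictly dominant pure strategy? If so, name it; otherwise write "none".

High

High vs Mid: L: 12>10, M: 4>3, R: 10>8.
High vs Low: L: 12>8, M: 4>1, R: 10>9.
High strictly beats every other strategy against every opponent action, so it is strictly dominant.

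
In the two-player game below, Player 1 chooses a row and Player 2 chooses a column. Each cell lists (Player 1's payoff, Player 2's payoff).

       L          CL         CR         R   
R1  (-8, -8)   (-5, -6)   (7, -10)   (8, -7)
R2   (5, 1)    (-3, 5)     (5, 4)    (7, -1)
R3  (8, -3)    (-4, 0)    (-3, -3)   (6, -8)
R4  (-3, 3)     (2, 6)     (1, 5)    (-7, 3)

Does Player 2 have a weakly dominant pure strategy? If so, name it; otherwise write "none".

CL vs L: R1: -6>-8, R2: 5>1, R3: 0>-3, R4: 6>3.
CL vs CR: R1: -6>-10, R2: 5>4, R3: 0>-3, R4: 6>5.
CL vs R: R1: -6>-7, R2: 5>-1, R3: 0>-8, R4: 6>3.
CL is at least as good as every other strategy against every opponent action, so it is weakly dominant.

CL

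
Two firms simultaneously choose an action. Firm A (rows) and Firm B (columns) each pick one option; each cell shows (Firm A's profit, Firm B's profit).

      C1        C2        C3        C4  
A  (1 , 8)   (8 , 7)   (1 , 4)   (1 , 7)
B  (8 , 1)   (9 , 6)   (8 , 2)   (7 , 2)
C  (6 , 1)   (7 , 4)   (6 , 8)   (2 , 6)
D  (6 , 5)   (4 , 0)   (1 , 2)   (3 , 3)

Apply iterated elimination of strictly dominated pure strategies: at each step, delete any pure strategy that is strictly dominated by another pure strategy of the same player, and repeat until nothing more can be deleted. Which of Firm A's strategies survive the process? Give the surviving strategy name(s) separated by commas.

Firm A's strategy A is strictly dominated by B (C1: 8>1, C2: 9>8, C3: 8>1, C4: 7>1) and is removed.
Row C is eliminated: B beats it against every remaining column (C1: 8>6, C2: 9>7, C3: 8>6, C4: 7>2).
For Firm A, B strictly dominates D on the remaining columns (C1: 8>6, C2: 9>4, C3: 8>1, C4: 7>3); eliminate D.
For Firm B, C2 strictly dominates C1 on the remaining rows (B: 6>1); eliminate C1.
For Firm B, C2 strictly dominates C3 on the remaining rows (B: 6>2); eliminate C3.
For Firm B, C2 strictly dominates C4 on the remaining rows (B: 6>2); eliminate C4.
Among the remaining strategies, none is strictly dominated by another pure strategy of the same player, so the elimination stops.
Surviving strategies — Firm A: {B}; Firm B: {C2}.

B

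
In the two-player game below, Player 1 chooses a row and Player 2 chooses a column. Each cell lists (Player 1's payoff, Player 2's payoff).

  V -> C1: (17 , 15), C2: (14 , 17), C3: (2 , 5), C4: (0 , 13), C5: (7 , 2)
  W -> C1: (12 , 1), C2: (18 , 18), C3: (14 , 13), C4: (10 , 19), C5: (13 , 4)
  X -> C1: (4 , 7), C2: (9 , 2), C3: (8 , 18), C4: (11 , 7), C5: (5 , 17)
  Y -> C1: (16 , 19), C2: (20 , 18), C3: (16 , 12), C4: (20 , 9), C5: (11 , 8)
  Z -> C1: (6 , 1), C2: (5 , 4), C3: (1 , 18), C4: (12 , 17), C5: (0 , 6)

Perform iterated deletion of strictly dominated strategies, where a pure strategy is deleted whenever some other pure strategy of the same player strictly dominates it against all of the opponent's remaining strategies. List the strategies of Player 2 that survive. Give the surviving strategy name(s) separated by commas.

Row X is eliminated: Y beats it against every remaining column (C1: 16>4, C2: 20>9, C3: 16>8, C4: 20>11, C5: 11>5).
Row Z is eliminated: Y beats it against every remaining column (C1: 16>6, C2: 20>5, C3: 16>1, C4: 20>12, C5: 11>0).
For Player 2, C2 strictly dominates C3 on the remaining rows (V: 17>5, W: 18>13, Y: 18>12); eliminate C3.
Player 2's strategy C5 is strictly dominated by C2 (V: 17>2, W: 18>4, Y: 18>8) and is removed.
Row W is eliminated: Y beats it against every remaining column (C1: 16>12, C2: 20>18, C4: 20>10).
Column C4 is eliminated: C1 beats it against every remaining row (V: 15>13, Y: 19>9).
Among the remaining strategies, none is strictly dominated by another pure strategy of the same player, so the elimination stops.
Surviving strategies — Player 1: {V, Y}; Player 2: {C1, C2}.

C1, C2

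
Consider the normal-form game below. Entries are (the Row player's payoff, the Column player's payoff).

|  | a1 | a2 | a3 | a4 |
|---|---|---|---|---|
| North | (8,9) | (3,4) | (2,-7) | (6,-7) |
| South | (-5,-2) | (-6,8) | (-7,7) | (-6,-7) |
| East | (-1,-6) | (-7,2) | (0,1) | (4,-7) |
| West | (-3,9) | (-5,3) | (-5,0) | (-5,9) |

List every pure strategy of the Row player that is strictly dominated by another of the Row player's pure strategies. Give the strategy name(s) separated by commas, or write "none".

Nothing dominates North: South at a1 (8>-5); East at a1 (8>-1); West at a1 (8>-3).
South is strictly dominated by North (a1: 8>-5, a2: 3>-6, a3: 2>-7, a4: 6>-6).
East: dominated, since North does at least as well everywhere (a1: 8>-1, a2: 3>-7, a3: 2>0, a4: 6>4).
West is strictly dominated by North (a1: 8>-3, a2: 3>-5, a3: 2>-5, a4: 6>-5).

South, East, West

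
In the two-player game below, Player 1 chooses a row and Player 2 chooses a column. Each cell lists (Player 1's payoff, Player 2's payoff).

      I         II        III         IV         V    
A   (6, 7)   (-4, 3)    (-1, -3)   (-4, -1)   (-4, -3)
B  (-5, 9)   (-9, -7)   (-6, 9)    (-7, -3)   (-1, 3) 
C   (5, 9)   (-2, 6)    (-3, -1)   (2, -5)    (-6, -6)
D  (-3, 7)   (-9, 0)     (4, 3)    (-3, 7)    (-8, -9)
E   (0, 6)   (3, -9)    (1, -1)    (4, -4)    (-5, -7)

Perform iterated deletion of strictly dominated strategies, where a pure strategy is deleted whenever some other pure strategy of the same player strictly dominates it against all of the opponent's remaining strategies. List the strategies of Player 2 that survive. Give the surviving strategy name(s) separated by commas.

I

For Player 2, I strictly dominates II on the remaining rows (A: 7>3, B: 9>-7, C: 9>6, D: 7>0, E: 6>-9); eliminate II.
Column V is eliminated: I beats it against every remaining row (A: 7>-3, B: 9>3, C: 9>-6, D: 7>-9, E: 6>-7).
For Player 1, A strictly dominates B on the remaining columns (I: 6>-5, III: -1>-6, IV: -4>-7); eliminate B.
Column III is eliminated: I beats it against every remaining row (A: 7>-3, C: 9>-1, D: 7>3, E: 6>-1).
For Player 1, C strictly dominates D on the remaining columns (I: 5>-3, IV: 2>-3); eliminate D.
Column IV is eliminated: I beats it against every remaining row (A: 7>-1, C: 9>-5, E: 6>-4).
Player 1's strategy C is strictly dominated by A (I: 6>5) and is removed.
Row E is eliminated: A beats it against every remaining column (I: 6>0).
Among the remaining strategies, none is strictly dominated by another pure strategy of the same player, so the elimination stops.
Surviving strategies — Player 1: {A}; Player 2: {I}.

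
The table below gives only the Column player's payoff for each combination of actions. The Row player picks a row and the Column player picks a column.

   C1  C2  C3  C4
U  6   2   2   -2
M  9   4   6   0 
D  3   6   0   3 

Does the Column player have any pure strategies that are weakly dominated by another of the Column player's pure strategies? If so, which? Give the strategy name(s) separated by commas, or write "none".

C3, C4

C1 is not dominated — it holds its own against C2 at U (6>2); C3 at U (6>2); C4 at U (6>-2).
C2 is not dominated — it holds its own against C1 at D (6>3); C3 at D (6>0); C4 at U (2>-2).
C3 is weakly dominated by C1 (U: 6>2, M: 9>6, D: 3>0).
C4 is weakly dominated by C1 (U: 6>-2, M: 9>0, D: 3=3).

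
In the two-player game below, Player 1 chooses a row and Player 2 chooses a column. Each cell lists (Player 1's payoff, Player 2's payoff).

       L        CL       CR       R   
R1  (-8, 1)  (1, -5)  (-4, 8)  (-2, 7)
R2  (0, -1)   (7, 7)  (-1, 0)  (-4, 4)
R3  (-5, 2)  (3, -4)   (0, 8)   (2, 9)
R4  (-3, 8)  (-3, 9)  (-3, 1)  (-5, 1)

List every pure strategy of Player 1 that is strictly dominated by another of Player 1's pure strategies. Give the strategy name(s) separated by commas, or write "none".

R1 is strictly dominated by R3 (L: -5>-8, CL: 3>1, CR: 0>-4, R: 2>-2).
R2 is not dominated — it holds its own against R1 at L (0>-8); R3 at L (0>-5); R4 at L (0>-3).
Nothing dominates R3: R1 at L (-5>-8); R2 at CR (0>-1); R4 at CL (3>-3).
R4 is strictly dominated by R2 (L: 0>-3, CL: 7>-3, CR: -1>-3, R: -4>-5).

R1, R4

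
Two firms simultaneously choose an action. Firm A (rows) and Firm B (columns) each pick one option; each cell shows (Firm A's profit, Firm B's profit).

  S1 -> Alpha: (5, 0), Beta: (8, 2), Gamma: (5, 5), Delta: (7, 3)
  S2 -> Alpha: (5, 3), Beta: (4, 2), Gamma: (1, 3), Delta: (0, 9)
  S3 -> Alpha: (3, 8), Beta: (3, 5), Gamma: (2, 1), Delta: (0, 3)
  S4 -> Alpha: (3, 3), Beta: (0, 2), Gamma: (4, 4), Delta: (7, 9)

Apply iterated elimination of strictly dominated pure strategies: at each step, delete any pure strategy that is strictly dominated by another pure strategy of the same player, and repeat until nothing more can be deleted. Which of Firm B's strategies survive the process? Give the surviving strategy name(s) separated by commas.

Row S3 is eliminated: S1 beats it against every remaining column (Alpha: 5>3, Beta: 8>3, Gamma: 5>2, Delta: 7>0).
Column Alpha is eliminated: Delta beats it against every remaining row (S1: 3>0, S2: 9>3, S4: 9>3).
For Firm A, S1 strictly dominates S2 on the remaining columns (Beta: 8>4, Gamma: 5>1, Delta: 7>0); eliminate S2.
Column Beta is eliminated: Gamma beats it against every remaining row (S1: 5>2, S4: 4>2).
Among the remaining strategies, none is strictly dominated by another pure strategy of the same player, so the elimination stops.
Surviving strategies — Firm A: {S1, S4}; Firm B: {Gamma, Delta}.

Gamma, Delta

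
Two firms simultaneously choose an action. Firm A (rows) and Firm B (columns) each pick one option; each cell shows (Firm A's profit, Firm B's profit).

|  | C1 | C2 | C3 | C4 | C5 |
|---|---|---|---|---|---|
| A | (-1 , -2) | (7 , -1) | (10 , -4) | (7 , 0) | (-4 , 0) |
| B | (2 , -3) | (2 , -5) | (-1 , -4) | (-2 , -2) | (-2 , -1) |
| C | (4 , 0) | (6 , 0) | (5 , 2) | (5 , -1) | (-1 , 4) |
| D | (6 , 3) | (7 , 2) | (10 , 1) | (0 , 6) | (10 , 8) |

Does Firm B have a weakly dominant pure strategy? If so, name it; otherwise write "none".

C5

C5 vs C1: A: 0>-2, B: -1>-3, C: 4>0, D: 8>3.
C5 vs C2: A: 0>-1, B: -1>-5, C: 4>0, D: 8>2.
C5 vs C3: A: 0>-4, B: -1>-4, C: 4>2, D: 8>1.
C5 vs C4: A: 0=0, B: -1>-2, C: 4>-1, D: 8>6.
C5 is at least as good as every other strategy against every opponent action, so it is weakly dominant.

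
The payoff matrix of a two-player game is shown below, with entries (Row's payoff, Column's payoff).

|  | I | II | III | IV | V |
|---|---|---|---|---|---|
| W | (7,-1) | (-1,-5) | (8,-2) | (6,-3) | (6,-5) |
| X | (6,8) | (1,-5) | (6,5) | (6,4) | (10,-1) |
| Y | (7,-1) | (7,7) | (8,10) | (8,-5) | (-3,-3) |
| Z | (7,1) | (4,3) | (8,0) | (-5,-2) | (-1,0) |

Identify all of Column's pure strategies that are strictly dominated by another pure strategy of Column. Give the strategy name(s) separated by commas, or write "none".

I: no other strategy beats it everywhere (II at W (-1>-5); III at W (-1>-2); IV at W (-1>-3); V at W (-1>-5)).
Nothing dominates II: I at Y (7>-1); III at Z (3>0); IV at Y (7>-5); V at W (-5=-5).
III: no other strategy beats it everywhere (I at Y (10>-1); II at W (-2>-5); IV at W (-2>-3); V at W (-2>-5)).
IV is strictly dominated by I (W: -1>-3, X: 8>4, Y: -1>-5, Z: 1>-2).
I strictly dominates V — W: -1>-5, X: 8>-1, Y: -1>-3, Z: 1>0.

IV, V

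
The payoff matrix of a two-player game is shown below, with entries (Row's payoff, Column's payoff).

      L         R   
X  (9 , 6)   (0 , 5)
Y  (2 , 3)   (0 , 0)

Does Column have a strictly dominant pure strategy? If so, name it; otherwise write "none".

L

L vs R: X: 6>5, Y: 3>0.
L strictly beats every other strategy against every opponent action, so it is strictly dominant.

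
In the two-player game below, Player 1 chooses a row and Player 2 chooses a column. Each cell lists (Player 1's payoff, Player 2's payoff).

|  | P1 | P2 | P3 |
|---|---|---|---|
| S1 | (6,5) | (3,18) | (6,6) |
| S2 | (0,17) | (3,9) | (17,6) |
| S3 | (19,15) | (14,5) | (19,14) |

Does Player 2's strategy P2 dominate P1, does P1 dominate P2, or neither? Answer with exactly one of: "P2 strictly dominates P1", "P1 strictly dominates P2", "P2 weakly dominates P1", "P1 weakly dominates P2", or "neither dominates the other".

P2's payoffs vs P1's, by Player 1's action — S1: 18>5, S2: 9<17, S3: 5<15.
P2 does better at S1 but worse at S2, S3; neither strategy dominates the other.

neither dominates the other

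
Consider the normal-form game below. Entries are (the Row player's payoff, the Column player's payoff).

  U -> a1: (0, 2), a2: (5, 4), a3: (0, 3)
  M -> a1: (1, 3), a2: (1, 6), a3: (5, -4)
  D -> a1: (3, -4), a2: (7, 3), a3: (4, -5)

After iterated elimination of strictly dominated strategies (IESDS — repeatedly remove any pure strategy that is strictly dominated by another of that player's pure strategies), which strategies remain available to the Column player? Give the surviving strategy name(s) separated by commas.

a2

Row U is eliminated: D beats it against every remaining column (a1: 3>0, a2: 7>5, a3: 4>0).
For the Column player, a2 strictly dominates a1 on the remaining rows (M: 6>3, D: 3>-4); eliminate a1.
Column a3 is eliminated: a2 beats it against every remaining row (M: 6>-4, D: 3>-5).
For the Row player, D strictly dominates M on the remaining columns (a2: 7>1); eliminate M.
Among the remaining strategies, none is strictly dominated by another pure strategy of the same player, so the elimination stops.
Surviving strategies — the Row player: {D}; the Column player: {a2}.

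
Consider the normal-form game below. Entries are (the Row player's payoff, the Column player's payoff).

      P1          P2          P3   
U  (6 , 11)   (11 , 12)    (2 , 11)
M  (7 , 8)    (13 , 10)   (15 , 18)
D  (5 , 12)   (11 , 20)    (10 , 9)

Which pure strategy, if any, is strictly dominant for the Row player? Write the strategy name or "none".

M

M vs U: P1: 7>6, P2: 13>11, P3: 15>2.
M vs D: P1: 7>5, P2: 13>11, P3: 15>10.
M strictly beats every other strategy against every opponent action, so it is strictly dominant.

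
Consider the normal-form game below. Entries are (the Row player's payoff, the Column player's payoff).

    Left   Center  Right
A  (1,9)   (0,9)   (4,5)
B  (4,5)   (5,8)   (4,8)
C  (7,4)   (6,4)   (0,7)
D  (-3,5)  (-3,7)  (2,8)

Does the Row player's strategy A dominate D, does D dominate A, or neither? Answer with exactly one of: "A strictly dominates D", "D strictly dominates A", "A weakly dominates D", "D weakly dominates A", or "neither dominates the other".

A's payoffs vs D's, by the Column player's action — Left: 1>-3, Center: 0>-3, Right: 4>2.
A gives a strictly higher payoff against every action of the Column player, so A strictly dominates D.

A strictly dominates D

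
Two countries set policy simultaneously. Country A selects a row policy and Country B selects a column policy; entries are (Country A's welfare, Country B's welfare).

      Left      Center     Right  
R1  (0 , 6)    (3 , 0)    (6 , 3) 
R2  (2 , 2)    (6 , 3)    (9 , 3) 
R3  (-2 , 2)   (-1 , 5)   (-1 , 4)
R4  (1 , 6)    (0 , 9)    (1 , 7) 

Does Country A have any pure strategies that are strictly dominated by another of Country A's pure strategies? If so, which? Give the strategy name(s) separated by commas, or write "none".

R2 strictly dominates R1 — Left: 2>0, Center: 6>3, Right: 9>6.
R2: no other strategy beats it everywhere (R1 at Left (2>0); R3 at Left (2>-2); R4 at Left (2>1)).
R3 is strictly dominated by R1 (Left: 0>-2, Center: 3>-1, Right: 6>-1).
R2 strictly dominates R4 — Left: 2>1, Center: 6>0, Right: 9>1.

R1, R3, R4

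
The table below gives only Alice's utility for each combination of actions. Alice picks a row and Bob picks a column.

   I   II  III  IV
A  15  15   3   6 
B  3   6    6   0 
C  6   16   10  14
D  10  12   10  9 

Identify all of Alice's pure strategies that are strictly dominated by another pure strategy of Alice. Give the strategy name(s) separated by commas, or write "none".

B

Nothing dominates A: B at I (15>3); C at I (15>6); D at I (15>10).
B: dominated, since C does at least as well everywhere (I: 6>3, II: 16>6, III: 10>6, IV: 14>0).
C is not dominated — it holds its own against A at II (16>15); B at I (6>3); D at II (16>12).
D is not dominated — it holds its own against A at III (10>3); B at I (10>3); C at I (10>6).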